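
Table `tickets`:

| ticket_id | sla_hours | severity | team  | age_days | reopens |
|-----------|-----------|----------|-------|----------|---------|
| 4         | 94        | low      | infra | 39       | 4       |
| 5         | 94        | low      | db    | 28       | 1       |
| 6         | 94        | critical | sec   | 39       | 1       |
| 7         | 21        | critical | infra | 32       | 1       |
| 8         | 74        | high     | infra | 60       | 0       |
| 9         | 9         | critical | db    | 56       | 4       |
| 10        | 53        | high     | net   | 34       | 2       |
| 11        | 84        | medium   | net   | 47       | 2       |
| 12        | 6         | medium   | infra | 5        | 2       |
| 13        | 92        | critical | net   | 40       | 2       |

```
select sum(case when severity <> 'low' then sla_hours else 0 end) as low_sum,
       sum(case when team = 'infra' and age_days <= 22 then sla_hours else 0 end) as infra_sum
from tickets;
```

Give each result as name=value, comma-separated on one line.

low_sum=433, infra_sum=6

[low_sum: severity <> 'low']
ticket_id=4: ✗
ticket_id=5: ✗
ticket_id=6: ✓ → 94
ticket_id=7: ✓ → 21
ticket_id=8: ✓ → 74
ticket_id=9: ✓ → 9
ticket_id=10: ✓ → 53
ticket_id=11: ✓ → 84
ticket_id=12: ✓ → 6
ticket_id=13: ✓ → 92
low_sum = 94 + 21 + 74 + 9 + 53 + 84 + 6 + 92 = 433
—
[infra_sum: team = 'infra' and age_days <= 22]
ticket_id=4: ✗
ticket_id=5: ✗
ticket_id=6: ✗
ticket_id=7: ✗
ticket_id=8: ✗
ticket_id=9: ✗
ticket_id=10: ✗
ticket_id=11: ✗
ticket_id=12: ✓ → 6
ticket_id=13: ✗
infra_sum = 6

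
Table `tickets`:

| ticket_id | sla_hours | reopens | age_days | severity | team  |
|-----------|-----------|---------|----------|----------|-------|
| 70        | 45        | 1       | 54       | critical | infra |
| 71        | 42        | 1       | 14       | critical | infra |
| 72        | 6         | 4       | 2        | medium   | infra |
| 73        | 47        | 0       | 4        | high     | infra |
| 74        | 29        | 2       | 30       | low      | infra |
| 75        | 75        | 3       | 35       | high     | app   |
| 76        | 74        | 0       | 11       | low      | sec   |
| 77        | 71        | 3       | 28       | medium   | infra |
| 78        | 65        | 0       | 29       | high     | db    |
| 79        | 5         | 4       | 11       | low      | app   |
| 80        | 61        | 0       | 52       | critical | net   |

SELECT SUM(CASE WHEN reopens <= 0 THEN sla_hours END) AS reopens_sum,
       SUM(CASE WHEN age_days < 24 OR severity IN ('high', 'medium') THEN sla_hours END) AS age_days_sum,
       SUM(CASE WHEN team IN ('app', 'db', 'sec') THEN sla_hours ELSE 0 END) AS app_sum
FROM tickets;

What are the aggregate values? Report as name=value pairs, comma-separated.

reopens_sum=247, age_days_sum=385, app_sum=219

[reopens_sum: reopens <= 0]
ticket_id=70: ✗
ticket_id=71: ✗
ticket_id=72: ✗
ticket_id=73: ✓ → 47
ticket_id=74: ✗
ticket_id=75: ✗
ticket_id=76: ✓ → 74
ticket_id=77: ✗
ticket_id=78: ✓ → 65
ticket_id=79: ✗
ticket_id=80: ✓ → 61
reopens_sum = 47 + 74 + 65 + 61 = 247
—
[age_days_sum: age_days < 24 OR severity IN ('high', 'medium')]
ticket_id=70: ✗
ticket_id=71: ✓ → 42
ticket_id=72: ✓ → 6
ticket_id=73: ✓ → 47
ticket_id=74: ✗
ticket_id=75: ✓ → 75
ticket_id=76: ✓ → 74
ticket_id=77: ✓ → 71
ticket_id=78: ✓ → 65
ticket_id=79: ✓ → 5
ticket_id=80: ✗
age_days_sum = 42 + 6 + 47 + 75 + 74 + 71 + 65 + 5 = 385
—
[app_sum: team IN ('app', 'db', 'sec')]
ticket_id=70: ✗
ticket_id=71: ✗
ticket_id=72: ✗
ticket_id=73: ✗
ticket_id=74: ✗
ticket_id=75: ✓ → 75
ticket_id=76: ✓ → 74
ticket_id=77: ✗
ticket_id=78: ✓ → 65
ticket_id=79: ✓ → 5
ticket_id=80: ✗
app_sum = 75 + 74 + 65 + 5 = 219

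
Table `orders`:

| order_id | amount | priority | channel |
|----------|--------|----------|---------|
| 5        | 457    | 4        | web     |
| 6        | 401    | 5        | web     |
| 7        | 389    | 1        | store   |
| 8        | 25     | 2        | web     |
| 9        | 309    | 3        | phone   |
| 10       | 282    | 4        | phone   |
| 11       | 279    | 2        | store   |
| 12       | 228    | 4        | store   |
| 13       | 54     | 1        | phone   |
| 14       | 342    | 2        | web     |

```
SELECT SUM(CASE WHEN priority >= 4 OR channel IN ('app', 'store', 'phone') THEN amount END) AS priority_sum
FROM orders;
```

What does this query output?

2399

order_id=5: ✓ → 457
order_id=6: ✓ → 401
order_id=7: ✓ → 389
order_id=8: ✗
order_id=9: ✓ → 309
order_id=10: ✓ → 282
order_id=11: ✓ → 279
order_id=12: ✓ → 228
order_id=13: ✓ → 54
order_id=14: ✗
priority_sum = 457 + 401 + 389 + 309 + 282 + 279 + 228 + 54 = 2399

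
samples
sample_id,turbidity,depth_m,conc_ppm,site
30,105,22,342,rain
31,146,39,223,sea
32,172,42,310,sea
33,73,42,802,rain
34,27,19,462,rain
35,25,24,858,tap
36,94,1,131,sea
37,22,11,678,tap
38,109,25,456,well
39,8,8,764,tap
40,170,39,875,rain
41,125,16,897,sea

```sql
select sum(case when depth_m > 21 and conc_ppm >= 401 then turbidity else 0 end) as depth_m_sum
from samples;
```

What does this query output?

377

sample_id=30: ✗
sample_id=31: ✗
sample_id=32: ✗
sample_id=33: ✓ → 73
sample_id=34: ✗
sample_id=35: ✓ → 25
sample_id=36: ✗
sample_id=37: ✗
sample_id=38: ✓ → 109
sample_id=39: ✗
sample_id=40: ✓ → 170
sample_id=41: ✗
depth_m_sum = 73 + 25 + 109 + 170 = 377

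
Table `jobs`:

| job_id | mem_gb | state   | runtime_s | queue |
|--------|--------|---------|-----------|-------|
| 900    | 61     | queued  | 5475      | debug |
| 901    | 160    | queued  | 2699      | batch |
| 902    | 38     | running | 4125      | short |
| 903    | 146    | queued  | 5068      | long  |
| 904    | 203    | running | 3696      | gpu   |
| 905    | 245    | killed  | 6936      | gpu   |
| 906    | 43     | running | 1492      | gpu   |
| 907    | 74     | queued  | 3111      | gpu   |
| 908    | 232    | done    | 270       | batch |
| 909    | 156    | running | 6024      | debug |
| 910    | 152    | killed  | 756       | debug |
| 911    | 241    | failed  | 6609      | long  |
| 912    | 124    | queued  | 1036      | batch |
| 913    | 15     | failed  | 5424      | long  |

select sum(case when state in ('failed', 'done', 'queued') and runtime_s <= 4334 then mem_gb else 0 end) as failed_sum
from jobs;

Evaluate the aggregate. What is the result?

590

job_id=900: ✗
job_id=901: ✓ → 160
job_id=902: ✗
job_id=903: ✗
job_id=904: ✗
job_id=905: ✗
job_id=906: ✗
job_id=907: ✓ → 74
job_id=908: ✓ → 232
job_id=909: ✗
job_id=910: ✗
job_id=911: ✗
job_id=912: ✓ → 124
job_id=913: ✗
failed_sum = 160 + 74 + 232 + 124 = 590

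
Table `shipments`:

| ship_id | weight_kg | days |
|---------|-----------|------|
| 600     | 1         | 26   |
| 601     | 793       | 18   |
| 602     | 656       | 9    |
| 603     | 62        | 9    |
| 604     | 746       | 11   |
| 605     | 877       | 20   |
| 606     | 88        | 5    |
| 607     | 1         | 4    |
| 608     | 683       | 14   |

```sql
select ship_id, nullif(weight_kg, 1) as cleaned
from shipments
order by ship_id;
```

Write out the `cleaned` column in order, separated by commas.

ship_id=600: weight_kg=1 vs 1: equal → NULL
ship_id=601: weight_kg=793 vs 1: differ → 793
ship_id=602: weight_kg=656 vs 1: differ → 656
ship_id=603: weight_kg=62 vs 1: differ → 62
ship_id=604: weight_kg=746 vs 1: differ → 746
ship_id=605: weight_kg=877 vs 1: differ → 877
ship_id=606: weight_kg=88 vs 1: differ → 88
ship_id=607: weight_kg=1 vs 1: equal → NULL
ship_id=608: weight_kg=683 vs 1: differ → 683

NULL, 793, 656, 62, 746, 877, 88, NULL, 683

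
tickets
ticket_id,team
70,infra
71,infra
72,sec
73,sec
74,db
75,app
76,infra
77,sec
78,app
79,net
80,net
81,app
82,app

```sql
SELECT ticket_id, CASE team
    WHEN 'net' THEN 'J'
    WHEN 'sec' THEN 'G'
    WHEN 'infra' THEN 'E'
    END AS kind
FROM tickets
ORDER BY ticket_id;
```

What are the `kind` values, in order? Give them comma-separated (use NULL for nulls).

ticket_id=70: team='infra' → E
ticket_id=71: team='infra' → E
ticket_id=72: team='sec' → G
ticket_id=73: team='sec' → G
ticket_id=74: (no match → NULL) → NULL
ticket_id=75: (no match → NULL) → NULL
ticket_id=76: team='infra' → E
ticket_id=77: team='sec' → G
ticket_id=78: (no match → NULL) → NULL
ticket_id=79: team='net' → J
ticket_id=80: team='net' → J
ticket_id=81: (no match → NULL) → NULL
ticket_id=82: (no match → NULL) → NULL

E, E, G, G, NULL, NULL, E, G, NULL, J, J, NULL, NULL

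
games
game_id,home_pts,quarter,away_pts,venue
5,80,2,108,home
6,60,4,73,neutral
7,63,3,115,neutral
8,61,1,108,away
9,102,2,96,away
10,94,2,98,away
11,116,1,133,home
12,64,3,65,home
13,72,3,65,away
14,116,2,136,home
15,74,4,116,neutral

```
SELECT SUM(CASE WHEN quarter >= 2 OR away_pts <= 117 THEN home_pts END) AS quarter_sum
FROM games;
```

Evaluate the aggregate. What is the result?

game_id=5: ✓ → 80
game_id=6: ✓ → 60
game_id=7: ✓ → 63
game_id=8: ✓ → 61
game_id=9: ✓ → 102
game_id=10: ✓ → 94
game_id=11: ✗
game_id=12: ✓ → 64
game_id=13: ✓ → 72
game_id=14: ✓ → 116
game_id=15: ✓ → 74
quarter_sum = 80 + 60 + 63 + 61 + 102 + 94 + 64 + 72 + 116 + 74 = 786

786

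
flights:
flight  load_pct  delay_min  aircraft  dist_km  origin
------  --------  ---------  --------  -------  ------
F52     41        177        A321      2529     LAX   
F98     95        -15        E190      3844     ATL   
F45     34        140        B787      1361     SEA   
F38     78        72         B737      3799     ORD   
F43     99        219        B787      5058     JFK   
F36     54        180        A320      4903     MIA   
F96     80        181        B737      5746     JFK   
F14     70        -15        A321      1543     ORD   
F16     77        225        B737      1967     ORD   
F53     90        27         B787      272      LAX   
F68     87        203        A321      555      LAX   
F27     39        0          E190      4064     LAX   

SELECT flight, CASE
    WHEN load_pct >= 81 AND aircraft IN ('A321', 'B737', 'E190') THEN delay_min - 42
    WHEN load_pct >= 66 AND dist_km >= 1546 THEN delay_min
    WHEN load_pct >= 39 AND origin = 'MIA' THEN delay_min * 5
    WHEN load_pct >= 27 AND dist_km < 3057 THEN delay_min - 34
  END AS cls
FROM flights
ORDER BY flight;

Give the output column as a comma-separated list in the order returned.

flight=F14: load_pct >= 27 AND dist_km < 3057 → -49
flight=F16: load_pct >= 66 AND dist_km >= 1546 → 225
flight=F27: (no match → NULL) → NULL
flight=F36: load_pct >= 39 AND origin = 'MIA' → 900
flight=F38: load_pct >= 66 AND dist_km >= 1546 → 72
flight=F43: load_pct >= 66 AND dist_km >= 1546 → 219
flight=F45: load_pct >= 27 AND dist_km < 3057 → 106
flight=F52: load_pct >= 27 AND dist_km < 3057 → 143
flight=F53: load_pct >= 27 AND dist_km < 3057 → -7
flight=F68: load_pct >= 81 AND aircraft IN ('A321', 'B737', 'E190') → 161
flight=F96: load_pct >= 66 AND dist_km >= 1546 → 181
flight=F98: load_pct >= 81 AND aircraft IN ('A321', 'B737', 'E190') → -57

-49, 225, NULL, 900, 72, 219, 106, 143, -7, 161, 181, -57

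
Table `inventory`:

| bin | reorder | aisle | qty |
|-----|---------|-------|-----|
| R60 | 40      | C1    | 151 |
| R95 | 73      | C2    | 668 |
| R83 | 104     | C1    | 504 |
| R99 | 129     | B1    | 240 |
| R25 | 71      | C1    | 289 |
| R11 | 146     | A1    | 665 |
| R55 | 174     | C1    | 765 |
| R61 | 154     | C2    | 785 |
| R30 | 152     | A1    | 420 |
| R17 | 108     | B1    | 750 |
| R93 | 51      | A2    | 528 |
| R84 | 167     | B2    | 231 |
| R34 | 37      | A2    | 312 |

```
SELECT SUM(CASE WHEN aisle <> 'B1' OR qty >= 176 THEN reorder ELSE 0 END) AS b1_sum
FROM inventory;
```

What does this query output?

bin=R60: ✓ → 40
bin=R95: ✓ → 73
bin=R83: ✓ → 104
bin=R99: ✓ → 129
bin=R25: ✓ → 71
bin=R11: ✓ → 146
bin=R55: ✓ → 174
bin=R61: ✓ → 154
bin=R30: ✓ → 152
bin=R17: ✓ → 108
bin=R93: ✓ → 51
bin=R84: ✓ → 167
bin=R34: ✓ → 37
b1_sum = 40 + 73 + 104 + 129 + 71 + 146 + 174 + 154 + 152 + 108 + 51 + 167 + 37 = 1406

1406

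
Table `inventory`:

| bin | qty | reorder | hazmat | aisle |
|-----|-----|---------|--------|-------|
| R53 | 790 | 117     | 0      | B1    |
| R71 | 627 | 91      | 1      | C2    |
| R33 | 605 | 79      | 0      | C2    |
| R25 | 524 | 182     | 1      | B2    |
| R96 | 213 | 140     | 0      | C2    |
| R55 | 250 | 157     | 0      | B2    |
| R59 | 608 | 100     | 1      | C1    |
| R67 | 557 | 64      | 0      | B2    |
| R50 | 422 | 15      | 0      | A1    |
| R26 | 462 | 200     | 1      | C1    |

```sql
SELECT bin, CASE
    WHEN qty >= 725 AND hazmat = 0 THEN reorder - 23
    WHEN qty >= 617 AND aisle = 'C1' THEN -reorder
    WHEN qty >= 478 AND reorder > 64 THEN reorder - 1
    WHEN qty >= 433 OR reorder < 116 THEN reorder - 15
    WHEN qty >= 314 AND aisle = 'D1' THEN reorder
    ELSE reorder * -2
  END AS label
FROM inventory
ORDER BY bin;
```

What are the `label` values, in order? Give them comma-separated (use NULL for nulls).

181, 185, 78, 0, 94, -314, 99, 49, 90, -280

bin=R25: qty >= 478 AND reorder > 64 → 181
bin=R26: qty >= 433 OR reorder < 116 → 185
bin=R33: qty >= 478 AND reorder > 64 → 78
bin=R50: qty >= 433 OR reorder < 116 → 0
bin=R53: qty >= 725 AND hazmat = 0 → 94
bin=R55: ELSE → -314
bin=R59: qty >= 478 AND reorder > 64 → 99
bin=R67: qty >= 433 OR reorder < 116 → 49
bin=R71: qty >= 478 AND reorder > 64 → 90
bin=R96: ELSE → -280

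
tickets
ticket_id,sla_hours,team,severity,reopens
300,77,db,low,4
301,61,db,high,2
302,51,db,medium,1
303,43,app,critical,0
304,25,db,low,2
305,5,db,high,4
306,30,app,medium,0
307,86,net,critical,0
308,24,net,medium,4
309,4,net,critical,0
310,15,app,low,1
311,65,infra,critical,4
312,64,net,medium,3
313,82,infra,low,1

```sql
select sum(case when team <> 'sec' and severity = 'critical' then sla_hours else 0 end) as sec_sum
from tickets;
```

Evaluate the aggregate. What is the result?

198

ticket_id=300: ✗
ticket_id=301: ✗
ticket_id=302: ✗
ticket_id=303: ✓ → 43
ticket_id=304: ✗
ticket_id=305: ✗
ticket_id=306: ✗
ticket_id=307: ✓ → 86
ticket_id=308: ✗
ticket_id=309: ✓ → 4
ticket_id=310: ✗
ticket_id=311: ✓ → 65
ticket_id=312: ✗
ticket_id=313: ✗
sec_sum = 43 + 86 + 4 + 65 = 198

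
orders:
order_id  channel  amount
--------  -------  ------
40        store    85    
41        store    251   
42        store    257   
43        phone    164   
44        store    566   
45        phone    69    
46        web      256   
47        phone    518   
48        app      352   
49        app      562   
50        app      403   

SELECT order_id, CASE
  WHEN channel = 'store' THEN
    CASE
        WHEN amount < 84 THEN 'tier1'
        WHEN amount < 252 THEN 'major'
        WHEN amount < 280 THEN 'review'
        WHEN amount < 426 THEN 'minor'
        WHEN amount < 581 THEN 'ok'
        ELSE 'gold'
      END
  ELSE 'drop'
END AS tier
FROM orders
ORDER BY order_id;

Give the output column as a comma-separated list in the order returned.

major, major, review, drop, ok, drop, drop, drop, drop, drop, drop

order_id=40: channel='store' → inner[amount < 252] → major
order_id=41: channel='store' → inner[amount < 252] → major
order_id=42: channel='store' → inner[amount < 280] → review
order_id=43: channel='phone' → outer ELSE → drop
order_id=44: channel='store' → inner[amount < 581] → ok
order_id=45: channel='phone' → outer ELSE → drop
order_id=46: channel='web' → outer ELSE → drop
order_id=47: channel='phone' → outer ELSE → drop
order_id=48: channel='app' → outer ELSE → drop
order_id=49: channel='app' → outer ELSE → drop
order_id=50: channel='app' → outer ELSE → drop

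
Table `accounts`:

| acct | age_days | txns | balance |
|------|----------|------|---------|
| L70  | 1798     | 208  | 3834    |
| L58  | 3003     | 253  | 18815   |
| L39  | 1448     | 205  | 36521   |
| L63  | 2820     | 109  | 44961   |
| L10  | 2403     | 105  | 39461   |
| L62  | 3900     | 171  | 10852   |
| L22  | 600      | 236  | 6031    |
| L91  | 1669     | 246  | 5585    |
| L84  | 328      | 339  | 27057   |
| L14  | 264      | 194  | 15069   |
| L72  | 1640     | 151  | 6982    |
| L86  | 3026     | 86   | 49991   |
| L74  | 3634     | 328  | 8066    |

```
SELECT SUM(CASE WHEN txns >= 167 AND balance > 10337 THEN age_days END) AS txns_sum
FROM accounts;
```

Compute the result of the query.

acct=L70: ✗
acct=L58: ✓ → 3003
acct=L39: ✓ → 1448
acct=L63: ✗
acct=L10: ✗
acct=L62: ✓ → 3900
acct=L22: ✗
acct=L91: ✗
acct=L84: ✓ → 328
acct=L14: ✓ → 264
acct=L72: ✗
acct=L86: ✗
acct=L74: ✗
txns_sum = 3003 + 1448 + 3900 + 328 + 264 = 8943

8943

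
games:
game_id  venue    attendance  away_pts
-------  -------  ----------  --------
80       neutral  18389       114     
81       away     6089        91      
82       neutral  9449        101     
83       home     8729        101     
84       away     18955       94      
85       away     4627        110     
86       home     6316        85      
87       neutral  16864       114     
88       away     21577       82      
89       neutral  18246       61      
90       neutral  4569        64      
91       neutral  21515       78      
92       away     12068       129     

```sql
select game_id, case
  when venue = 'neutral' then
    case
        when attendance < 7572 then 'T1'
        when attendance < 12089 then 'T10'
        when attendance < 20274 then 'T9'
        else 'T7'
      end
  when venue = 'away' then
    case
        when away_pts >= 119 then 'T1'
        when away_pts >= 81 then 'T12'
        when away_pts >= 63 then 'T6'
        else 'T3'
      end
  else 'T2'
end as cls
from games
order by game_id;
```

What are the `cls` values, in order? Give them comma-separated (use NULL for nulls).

T9, T12, T10, T2, T12, T12, T2, T9, T12, T9, T1, T7, T1

game_id=80: venue='neutral' → inner[attendance < 20274] → T9
game_id=81: venue='away' → inner[away_pts >= 81] → T12
game_id=82: venue='neutral' → inner[attendance < 12089] → T10
game_id=83: venue='home' → outer ELSE → T2
game_id=84: venue='away' → inner[away_pts >= 81] → T12
game_id=85: venue='away' → inner[away_pts >= 81] → T12
game_id=86: venue='home' → outer ELSE → T2
game_id=87: venue='neutral' → inner[attendance < 20274] → T9
game_id=88: venue='away' → inner[away_pts >= 81] → T12
game_id=89: venue='neutral' → inner[attendance < 20274] → T9
game_id=90: venue='neutral' → inner[attendance < 7572] → T1
game_id=91: venue='neutral' → inner[ELSE] → T7
game_id=92: venue='away' → inner[away_pts >= 119] → T1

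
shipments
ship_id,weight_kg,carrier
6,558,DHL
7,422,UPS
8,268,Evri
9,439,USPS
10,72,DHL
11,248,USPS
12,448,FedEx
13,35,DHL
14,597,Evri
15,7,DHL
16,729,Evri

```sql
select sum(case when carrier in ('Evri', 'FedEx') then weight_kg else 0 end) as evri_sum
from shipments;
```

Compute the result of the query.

2042

ship_id=6: ✗
ship_id=7: ✗
ship_id=8: ✓ → 268
ship_id=9: ✗
ship_id=10: ✗
ship_id=11: ✗
ship_id=12: ✓ → 448
ship_id=13: ✗
ship_id=14: ✓ → 597
ship_id=15: ✗
ship_id=16: ✓ → 729
evri_sum = 268 + 448 + 597 + 729 = 2042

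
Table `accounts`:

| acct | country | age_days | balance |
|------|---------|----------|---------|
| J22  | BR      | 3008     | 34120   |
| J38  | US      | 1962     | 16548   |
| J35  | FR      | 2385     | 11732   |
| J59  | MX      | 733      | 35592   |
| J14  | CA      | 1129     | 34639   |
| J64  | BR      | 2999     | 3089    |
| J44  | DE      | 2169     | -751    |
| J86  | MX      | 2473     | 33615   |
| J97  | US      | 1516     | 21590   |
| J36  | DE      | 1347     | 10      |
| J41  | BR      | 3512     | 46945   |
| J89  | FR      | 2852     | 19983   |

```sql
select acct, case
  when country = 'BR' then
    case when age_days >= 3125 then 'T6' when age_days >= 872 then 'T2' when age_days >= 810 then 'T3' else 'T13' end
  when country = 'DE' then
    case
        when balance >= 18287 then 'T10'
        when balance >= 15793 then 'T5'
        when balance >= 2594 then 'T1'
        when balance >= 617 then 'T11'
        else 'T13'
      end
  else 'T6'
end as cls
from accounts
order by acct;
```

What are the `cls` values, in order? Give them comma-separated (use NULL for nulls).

acct=J14: country='CA' → outer ELSE → T6
acct=J22: country='BR' → inner[age_days >= 872] → T2
acct=J35: country='FR' → outer ELSE → T6
acct=J36: country='DE' → inner[ELSE] → T13
acct=J38: country='US' → outer ELSE → T6
acct=J41: country='BR' → inner[age_days >= 3125] → T6
acct=J44: country='DE' → inner[ELSE] → T13
acct=J59: country='MX' → outer ELSE → T6
acct=J64: country='BR' → inner[age_days >= 872] → T2
acct=J86: country='MX' → outer ELSE → T6
acct=J89: country='FR' → outer ELSE → T6
acct=J97: country='US' → outer ELSE → T6

T6, T2, T6, T13, T6, T6, T13, T6, T2, T6, T6, T6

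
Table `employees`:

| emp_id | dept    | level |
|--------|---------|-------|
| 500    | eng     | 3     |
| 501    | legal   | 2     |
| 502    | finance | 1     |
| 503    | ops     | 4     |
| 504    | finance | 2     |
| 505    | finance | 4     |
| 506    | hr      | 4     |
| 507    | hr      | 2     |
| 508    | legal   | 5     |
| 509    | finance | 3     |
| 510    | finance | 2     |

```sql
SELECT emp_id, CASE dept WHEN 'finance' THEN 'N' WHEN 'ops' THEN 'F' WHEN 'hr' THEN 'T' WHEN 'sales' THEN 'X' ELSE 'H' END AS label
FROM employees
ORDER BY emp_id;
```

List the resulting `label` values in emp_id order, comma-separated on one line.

H, H, N, F, N, N, T, T, H, N, N

emp_id=500: ELSE → H
emp_id=501: ELSE → H
emp_id=502: dept='finance' → N
emp_id=503: dept='ops' → F
emp_id=504: dept='finance' → N
emp_id=505: dept='finance' → N
emp_id=506: dept='hr' → T
emp_id=507: dept='hr' → T
emp_id=508: ELSE → H
emp_id=509: dept='finance' → N
emp_id=510: dept='finance' → N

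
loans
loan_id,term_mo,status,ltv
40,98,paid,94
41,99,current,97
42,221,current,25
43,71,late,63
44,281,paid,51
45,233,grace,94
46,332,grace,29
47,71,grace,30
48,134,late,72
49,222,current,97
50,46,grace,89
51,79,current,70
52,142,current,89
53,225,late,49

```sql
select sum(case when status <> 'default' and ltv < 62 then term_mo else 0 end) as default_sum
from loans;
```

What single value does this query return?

1130

loan_id=40: ✗
loan_id=41: ✗
loan_id=42: ✓ → 221
loan_id=43: ✗
loan_id=44: ✓ → 281
loan_id=45: ✗
loan_id=46: ✓ → 332
loan_id=47: ✓ → 71
loan_id=48: ✗
loan_id=49: ✗
loan_id=50: ✗
loan_id=51: ✗
loan_id=52: ✗
loan_id=53: ✓ → 225
default_sum = 221 + 281 + 332 + 71 + 225 = 1130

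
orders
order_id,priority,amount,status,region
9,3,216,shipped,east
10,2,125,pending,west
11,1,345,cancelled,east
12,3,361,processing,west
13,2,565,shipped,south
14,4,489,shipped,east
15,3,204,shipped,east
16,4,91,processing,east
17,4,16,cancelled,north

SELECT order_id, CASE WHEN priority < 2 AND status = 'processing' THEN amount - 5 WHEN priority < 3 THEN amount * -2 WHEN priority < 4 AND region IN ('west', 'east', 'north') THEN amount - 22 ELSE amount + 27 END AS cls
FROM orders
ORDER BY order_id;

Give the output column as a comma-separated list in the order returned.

order_id=9: priority < 4 AND region IN ('west', 'east', 'north') → 194
order_id=10: priority < 3 → -250
order_id=11: priority < 3 → -690
order_id=12: priority < 4 AND region IN ('west', 'east', 'north') → 339
order_id=13: priority < 3 → -1130
order_id=14: ELSE → 516
order_id=15: priority < 4 AND region IN ('west', 'east', 'north') → 182
order_id=16: ELSE → 118
order_id=17: ELSE → 43

194, -250, -690, 339, -1130, 516, 182, 118, 43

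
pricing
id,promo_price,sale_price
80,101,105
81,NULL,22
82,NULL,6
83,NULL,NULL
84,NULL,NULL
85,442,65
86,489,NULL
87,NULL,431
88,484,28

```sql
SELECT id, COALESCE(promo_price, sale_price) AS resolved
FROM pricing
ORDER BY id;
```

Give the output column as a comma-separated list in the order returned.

id=80: promo_price=101 → 101
id=81: promo_price=NULL, sale_price=22 → 22
id=82: promo_price=NULL, sale_price=6 → 6
id=83: promo_price=NULL, sale_price=NULL (all NULL) → NULL
id=84: promo_price=NULL, sale_price=NULL (all NULL) → NULL
id=85: promo_price=442 → 442
id=86: promo_price=489 → 489
id=87: promo_price=NULL, sale_price=431 → 431
id=88: promo_price=484 → 484

101, 22, 6, NULL, NULL, 442, 489, 431, 484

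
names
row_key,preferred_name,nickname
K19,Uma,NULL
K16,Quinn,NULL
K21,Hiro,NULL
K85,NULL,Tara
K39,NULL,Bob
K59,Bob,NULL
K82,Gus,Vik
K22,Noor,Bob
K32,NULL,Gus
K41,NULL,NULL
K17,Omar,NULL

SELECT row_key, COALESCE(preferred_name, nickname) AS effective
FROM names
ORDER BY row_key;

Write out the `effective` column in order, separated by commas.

Quinn, Omar, Uma, Hiro, Noor, Gus, Bob, NULL, Bob, Gus, Tara

row_key=K16: preferred_name=Quinn → Quinn
row_key=K17: preferred_name=Omar → Omar
row_key=K19: preferred_name=Uma → Uma
row_key=K21: preferred_name=Hiro → Hiro
row_key=K22: preferred_name=Noor → Noor
row_key=K32: preferred_name=NULL, nickname=Gus → Gus
row_key=K39: preferred_name=NULL, nickname=Bob → Bob
row_key=K41: preferred_name=NULL, nickname=NULL (all NULL) → NULL
row_key=K59: preferred_name=Bob → Bob
row_key=K82: preferred_name=Gus → Gus
row_key=K85: preferred_name=NULL, nickname=Tara → Tara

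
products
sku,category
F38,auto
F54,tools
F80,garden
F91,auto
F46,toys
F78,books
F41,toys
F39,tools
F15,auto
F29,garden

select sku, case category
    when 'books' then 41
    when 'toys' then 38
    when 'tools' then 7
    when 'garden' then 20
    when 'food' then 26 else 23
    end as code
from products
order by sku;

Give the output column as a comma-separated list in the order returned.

sku=F15: ELSE → 23
sku=F29: category='garden' → 20
sku=F38: ELSE → 23
sku=F39: category='tools' → 7
sku=F41: category='toys' → 38
sku=F46: category='toys' → 38
sku=F54: category='tools' → 7
sku=F78: category='books' → 41
sku=F80: category='garden' → 20
sku=F91: ELSE → 23

23, 20, 23, 7, 38, 38, 7, 41, 20, 23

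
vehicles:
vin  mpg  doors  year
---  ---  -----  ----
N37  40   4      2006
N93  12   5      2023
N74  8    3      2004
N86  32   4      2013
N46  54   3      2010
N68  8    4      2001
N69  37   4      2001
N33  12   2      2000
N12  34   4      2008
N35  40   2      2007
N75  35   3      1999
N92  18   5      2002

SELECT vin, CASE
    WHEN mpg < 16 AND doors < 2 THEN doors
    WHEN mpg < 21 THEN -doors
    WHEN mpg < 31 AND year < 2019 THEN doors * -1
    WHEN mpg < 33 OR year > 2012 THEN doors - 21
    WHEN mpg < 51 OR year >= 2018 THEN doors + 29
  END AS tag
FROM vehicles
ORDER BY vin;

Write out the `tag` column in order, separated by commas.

vin=N12: mpg < 51 OR year >= 2018 → 33
vin=N33: mpg < 21 → -2
vin=N35: mpg < 51 OR year >= 2018 → 31
vin=N37: mpg < 51 OR year >= 2018 → 33
vin=N46: (no match → NULL) → NULL
vin=N68: mpg < 21 → -4
vin=N69: mpg < 51 OR year >= 2018 → 33
vin=N74: mpg < 21 → -3
vin=N75: mpg < 51 OR year >= 2018 → 32
vin=N86: mpg < 33 OR year > 2012 → -17
vin=N92: mpg < 21 → -5
vin=N93: mpg < 21 → -5

33, -2, 31, 33, NULL, -4, 33, -3, 32, -17, -5, -5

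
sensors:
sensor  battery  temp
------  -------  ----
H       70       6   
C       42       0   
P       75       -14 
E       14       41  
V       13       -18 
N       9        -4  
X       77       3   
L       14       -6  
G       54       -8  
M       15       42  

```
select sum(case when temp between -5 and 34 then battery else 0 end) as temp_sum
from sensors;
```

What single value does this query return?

sensor=H: ✓ → 70
sensor=C: ✓ → 42
sensor=P: ✗
sensor=E: ✗
sensor=V: ✗
sensor=N: ✓ → 9
sensor=X: ✓ → 77
sensor=L: ✗
sensor=G: ✗
sensor=M: ✗
temp_sum = 70 + 42 + 9 + 77 = 198

198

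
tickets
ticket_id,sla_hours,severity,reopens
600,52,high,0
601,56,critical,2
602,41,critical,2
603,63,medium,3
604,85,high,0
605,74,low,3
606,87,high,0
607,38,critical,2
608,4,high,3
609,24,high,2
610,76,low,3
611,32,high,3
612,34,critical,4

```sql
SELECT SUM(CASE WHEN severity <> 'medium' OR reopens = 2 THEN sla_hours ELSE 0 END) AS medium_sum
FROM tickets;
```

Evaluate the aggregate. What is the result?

603

ticket_id=600: ✓ → 52
ticket_id=601: ✓ → 56
ticket_id=602: ✓ → 41
ticket_id=603: ✗
ticket_id=604: ✓ → 85
ticket_id=605: ✓ → 74
ticket_id=606: ✓ → 87
ticket_id=607: ✓ → 38
ticket_id=608: ✓ → 4
ticket_id=609: ✓ → 24
ticket_id=610: ✓ → 76
ticket_id=611: ✓ → 32
ticket_id=612: ✓ → 34
medium_sum = 52 + 56 + 41 + 85 + 74 + 87 + 38 + 4 + 24 + 76 + 32 + 34 = 603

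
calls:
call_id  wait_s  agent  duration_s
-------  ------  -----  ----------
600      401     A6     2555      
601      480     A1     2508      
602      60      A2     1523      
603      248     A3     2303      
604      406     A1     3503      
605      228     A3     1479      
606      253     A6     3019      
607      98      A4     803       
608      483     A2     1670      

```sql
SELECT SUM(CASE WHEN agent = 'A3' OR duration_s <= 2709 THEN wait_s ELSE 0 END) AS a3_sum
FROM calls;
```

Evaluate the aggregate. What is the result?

call_id=600: ✓ → 401
call_id=601: ✓ → 480
call_id=602: ✓ → 60
call_id=603: ✓ → 248
call_id=604: ✗
call_id=605: ✓ → 228
call_id=606: ✗
call_id=607: ✓ → 98
call_id=608: ✓ → 483
a3_sum = 401 + 480 + 60 + 248 + 228 + 98 + 483 = 1998

1998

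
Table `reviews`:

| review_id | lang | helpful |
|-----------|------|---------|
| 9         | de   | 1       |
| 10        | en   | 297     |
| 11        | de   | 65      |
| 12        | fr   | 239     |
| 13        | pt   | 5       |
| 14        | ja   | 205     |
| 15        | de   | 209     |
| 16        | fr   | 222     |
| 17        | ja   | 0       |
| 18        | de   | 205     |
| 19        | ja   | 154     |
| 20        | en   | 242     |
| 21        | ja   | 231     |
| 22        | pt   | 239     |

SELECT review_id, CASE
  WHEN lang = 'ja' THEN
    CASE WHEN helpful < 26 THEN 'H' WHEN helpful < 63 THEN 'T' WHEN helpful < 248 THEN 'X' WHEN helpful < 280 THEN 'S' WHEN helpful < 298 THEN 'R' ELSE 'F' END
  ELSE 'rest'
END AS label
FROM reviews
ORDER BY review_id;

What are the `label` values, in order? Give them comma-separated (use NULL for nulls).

review_id=9: lang='de' → outer ELSE → rest
review_id=10: lang='en' → outer ELSE → rest
review_id=11: lang='de' → outer ELSE → rest
review_id=12: lang='fr' → outer ELSE → rest
review_id=13: lang='pt' → outer ELSE → rest
review_id=14: lang='ja' → inner[helpful < 248] → X
review_id=15: lang='de' → outer ELSE → rest
review_id=16: lang='fr' → outer ELSE → rest
review_id=17: lang='ja' → inner[helpful < 26] → H
review_id=18: lang='de' → outer ELSE → rest
review_id=19: lang='ja' → inner[helpful < 248] → X
review_id=20: lang='en' → outer ELSE → rest
review_id=21: lang='ja' → inner[helpful < 248] → X
review_id=22: lang='pt' → outer ELSE → rest

rest, rest, rest, rest, rest, X, rest, rest, H, rest, X, rest, X, rest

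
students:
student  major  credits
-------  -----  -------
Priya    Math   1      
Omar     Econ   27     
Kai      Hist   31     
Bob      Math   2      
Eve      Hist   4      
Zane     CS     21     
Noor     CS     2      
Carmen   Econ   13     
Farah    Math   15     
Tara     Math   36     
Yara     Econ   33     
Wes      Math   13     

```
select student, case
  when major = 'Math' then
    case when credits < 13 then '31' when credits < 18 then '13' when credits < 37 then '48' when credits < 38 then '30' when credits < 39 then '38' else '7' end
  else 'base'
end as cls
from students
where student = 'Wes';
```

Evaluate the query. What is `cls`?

student = Wes: major=Math, credits=13.
major='Math' → inner[credits < 18] → 13

13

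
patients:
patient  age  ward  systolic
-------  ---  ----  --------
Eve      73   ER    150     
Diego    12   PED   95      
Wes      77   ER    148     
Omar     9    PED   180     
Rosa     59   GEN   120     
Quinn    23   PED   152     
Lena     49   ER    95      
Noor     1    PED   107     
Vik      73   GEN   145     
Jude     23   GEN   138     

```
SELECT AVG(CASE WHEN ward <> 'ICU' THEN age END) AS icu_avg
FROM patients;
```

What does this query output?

39.9

patient=Eve: ✓ → 73
patient=Diego: ✓ → 12
patient=Wes: ✓ → 77
patient=Omar: ✓ → 9
patient=Rosa: ✓ → 59
patient=Quinn: ✓ → 23
patient=Lena: ✓ → 49
patient=Noor: ✓ → 1
patient=Vik: ✓ → 73
patient=Jude: ✓ → 23
icu_avg = (73 + 12 + 77 + 9 + 59 + 23 + 49 + 1 + 73 + 23) / 10 = 39.9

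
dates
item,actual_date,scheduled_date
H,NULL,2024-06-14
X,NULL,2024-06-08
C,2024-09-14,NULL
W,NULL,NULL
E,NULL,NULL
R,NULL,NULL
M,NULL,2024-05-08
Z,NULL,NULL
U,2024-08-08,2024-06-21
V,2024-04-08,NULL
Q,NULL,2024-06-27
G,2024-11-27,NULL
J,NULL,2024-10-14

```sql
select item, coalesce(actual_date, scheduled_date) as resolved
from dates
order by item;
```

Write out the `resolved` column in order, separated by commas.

2024-09-14, NULL, 2024-11-27, 2024-06-14, 2024-10-14, 2024-05-08, 2024-06-27, NULL, 2024-08-08, 2024-04-08, NULL, 2024-06-08, NULL

item=C: actual_date=2024-09-14 → 2024-09-14
item=E: actual_date=NULL, scheduled_date=NULL (all NULL) → NULL
item=G: actual_date=2024-11-27 → 2024-11-27
item=H: actual_date=NULL, scheduled_date=2024-06-14 → 2024-06-14
item=J: actual_date=NULL, scheduled_date=2024-10-14 → 2024-10-14
item=M: actual_date=NULL, scheduled_date=2024-05-08 → 2024-05-08
item=Q: actual_date=NULL, scheduled_date=2024-06-27 → 2024-06-27
item=R: actual_date=NULL, scheduled_date=NULL (all NULL) → NULL
item=U: actual_date=2024-08-08 → 2024-08-08
item=V: actual_date=2024-04-08 → 2024-04-08
item=W: actual_date=NULL, scheduled_date=NULL (all NULL) → NULL
item=X: actual_date=NULL, scheduled_date=2024-06-08 → 2024-06-08
item=Z: actual_date=NULL, scheduled_date=NULL (all NULL) → NULL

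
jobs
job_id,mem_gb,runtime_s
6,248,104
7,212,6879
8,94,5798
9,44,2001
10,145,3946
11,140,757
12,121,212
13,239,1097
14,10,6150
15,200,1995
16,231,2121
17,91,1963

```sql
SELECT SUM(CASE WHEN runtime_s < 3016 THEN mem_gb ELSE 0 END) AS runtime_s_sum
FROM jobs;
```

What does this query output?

job_id=6: ✓ → 248
job_id=7: ✗
job_id=8: ✗
job_id=9: ✓ → 44
job_id=10: ✗
job_id=11: ✓ → 140
job_id=12: ✓ → 121
job_id=13: ✓ → 239
job_id=14: ✗
job_id=15: ✓ → 200
job_id=16: ✓ → 231
job_id=17: ✓ → 91
runtime_s_sum = 248 + 44 + 140 + 121 + 239 + 200 + 231 + 91 = 1314

1314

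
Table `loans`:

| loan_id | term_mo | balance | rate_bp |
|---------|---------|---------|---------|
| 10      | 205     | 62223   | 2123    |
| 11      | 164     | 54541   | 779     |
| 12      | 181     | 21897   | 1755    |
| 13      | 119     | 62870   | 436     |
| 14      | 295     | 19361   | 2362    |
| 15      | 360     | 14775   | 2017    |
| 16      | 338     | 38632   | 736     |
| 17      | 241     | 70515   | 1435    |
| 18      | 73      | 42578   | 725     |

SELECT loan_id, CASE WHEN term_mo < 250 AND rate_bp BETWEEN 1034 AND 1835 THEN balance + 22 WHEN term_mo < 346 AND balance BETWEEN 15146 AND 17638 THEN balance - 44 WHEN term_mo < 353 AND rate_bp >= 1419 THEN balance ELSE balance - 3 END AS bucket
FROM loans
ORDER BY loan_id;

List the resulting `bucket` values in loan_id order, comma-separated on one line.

loan_id=10: term_mo < 353 AND rate_bp >= 1419 → 62223
loan_id=11: ELSE → 54538
loan_id=12: term_mo < 250 AND rate_bp BETWEEN 1034 AND 1835 → 21919
loan_id=13: ELSE → 62867
loan_id=14: term_mo < 353 AND rate_bp >= 1419 → 19361
loan_id=15: ELSE → 14772
loan_id=16: ELSE → 38629
loan_id=17: term_mo < 250 AND rate_bp BETWEEN 1034 AND 1835 → 70537
loan_id=18: ELSE → 42575

62223, 54538, 21919, 62867, 19361, 14772, 38629, 70537, 42575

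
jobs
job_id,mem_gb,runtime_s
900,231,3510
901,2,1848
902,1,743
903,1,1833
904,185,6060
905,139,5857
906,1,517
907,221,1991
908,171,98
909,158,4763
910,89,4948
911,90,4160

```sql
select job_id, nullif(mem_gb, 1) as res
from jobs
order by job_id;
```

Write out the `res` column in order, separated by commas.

231, 2, NULL, NULL, 185, 139, NULL, 221, 171, 158, 89, 90

job_id=900: mem_gb=231 vs 1: differ → 231
job_id=901: mem_gb=2 vs 1: differ → 2
job_id=902: mem_gb=1 vs 1: equal → NULL
job_id=903: mem_gb=1 vs 1: equal → NULL
job_id=904: mem_gb=185 vs 1: differ → 185
job_id=905: mem_gb=139 vs 1: differ → 139
job_id=906: mem_gb=1 vs 1: equal → NULL
job_id=907: mem_gb=221 vs 1: differ → 221
job_id=908: mem_gb=171 vs 1: differ → 171
job_id=909: mem_gb=158 vs 1: differ → 158
job_id=910: mem_gb=89 vs 1: differ → 89
job_id=911: mem_gb=90 vs 1: differ → 90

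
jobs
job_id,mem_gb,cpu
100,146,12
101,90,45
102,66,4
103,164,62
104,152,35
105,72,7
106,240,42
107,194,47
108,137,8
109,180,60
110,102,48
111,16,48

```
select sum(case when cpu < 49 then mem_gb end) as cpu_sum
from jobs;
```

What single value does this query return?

1215

job_id=100: ✓ → 146
job_id=101: ✓ → 90
job_id=102: ✓ → 66
job_id=103: ✗
job_id=104: ✓ → 152
job_id=105: ✓ → 72
job_id=106: ✓ → 240
job_id=107: ✓ → 194
job_id=108: ✓ → 137
job_id=109: ✗
job_id=110: ✓ → 102
job_id=111: ✓ → 16
cpu_sum = 146 + 90 + 66 + 152 + 72 + 240 + 194 + 137 + 102 + 16 = 1215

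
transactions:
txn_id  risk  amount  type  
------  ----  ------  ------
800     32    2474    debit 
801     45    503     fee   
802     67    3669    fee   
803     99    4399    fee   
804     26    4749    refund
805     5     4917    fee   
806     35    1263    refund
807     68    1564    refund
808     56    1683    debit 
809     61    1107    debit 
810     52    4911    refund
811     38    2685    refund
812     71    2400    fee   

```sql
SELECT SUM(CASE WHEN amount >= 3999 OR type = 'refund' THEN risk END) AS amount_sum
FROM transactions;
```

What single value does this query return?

323

txn_id=800: ✗
txn_id=801: ✗
txn_id=802: ✗
txn_id=803: ✓ → 99
txn_id=804: ✓ → 26
txn_id=805: ✓ → 5
txn_id=806: ✓ → 35
txn_id=807: ✓ → 68
txn_id=808: ✗
txn_id=809: ✗
txn_id=810: ✓ → 52
txn_id=811: ✓ → 38
txn_id=812: ✗
amount_sum = 99 + 26 + 5 + 35 + 68 + 52 + 38 = 323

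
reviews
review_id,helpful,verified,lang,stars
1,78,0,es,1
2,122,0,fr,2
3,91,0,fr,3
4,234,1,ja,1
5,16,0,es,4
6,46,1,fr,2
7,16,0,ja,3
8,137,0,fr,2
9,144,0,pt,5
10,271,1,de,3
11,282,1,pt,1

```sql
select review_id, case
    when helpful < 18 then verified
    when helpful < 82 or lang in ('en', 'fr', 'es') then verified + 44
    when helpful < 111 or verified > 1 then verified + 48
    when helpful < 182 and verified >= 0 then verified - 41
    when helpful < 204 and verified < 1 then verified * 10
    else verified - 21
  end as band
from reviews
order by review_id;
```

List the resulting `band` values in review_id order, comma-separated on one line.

44, 44, 44, -20, 0, 45, 0, 44, -41, -20, -20

review_id=1: helpful < 82 or lang in ('en', 'fr', 'es') → 44
review_id=2: helpful < 82 or lang in ('en', 'fr', 'es') → 44
review_id=3: helpful < 82 or lang in ('en', 'fr', 'es') → 44
review_id=4: ELSE → -20
review_id=5: helpful < 18 → 0
review_id=6: helpful < 82 or lang in ('en', 'fr', 'es') → 45
review_id=7: helpful < 18 → 0
review_id=8: helpful < 82 or lang in ('en', 'fr', 'es') → 44
review_id=9: helpful < 182 and verified >= 0 → -41
review_id=10: ELSE → -20
review_id=11: ELSE → -20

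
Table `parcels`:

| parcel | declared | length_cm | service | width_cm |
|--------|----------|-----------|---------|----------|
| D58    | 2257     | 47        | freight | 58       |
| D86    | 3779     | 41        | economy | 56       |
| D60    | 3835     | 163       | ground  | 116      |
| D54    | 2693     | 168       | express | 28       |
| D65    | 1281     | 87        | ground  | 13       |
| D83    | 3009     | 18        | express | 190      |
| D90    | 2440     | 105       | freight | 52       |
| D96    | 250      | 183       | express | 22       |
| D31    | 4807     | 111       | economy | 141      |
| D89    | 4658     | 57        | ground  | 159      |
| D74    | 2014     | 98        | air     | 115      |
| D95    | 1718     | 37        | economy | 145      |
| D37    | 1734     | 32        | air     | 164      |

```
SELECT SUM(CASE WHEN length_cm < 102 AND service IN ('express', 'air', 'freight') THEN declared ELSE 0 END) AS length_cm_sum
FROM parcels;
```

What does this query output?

9014

parcel=D58: ✓ → 2257
parcel=D86: ✗
parcel=D60: ✗
parcel=D54: ✗
parcel=D65: ✗
parcel=D83: ✓ → 3009
parcel=D90: ✗
parcel=D96: ✗
parcel=D31: ✗
parcel=D89: ✗
parcel=D74: ✓ → 2014
parcel=D95: ✗
parcel=D37: ✓ → 1734
length_cm_sum = 2257 + 3009 + 2014 + 1734 = 9014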